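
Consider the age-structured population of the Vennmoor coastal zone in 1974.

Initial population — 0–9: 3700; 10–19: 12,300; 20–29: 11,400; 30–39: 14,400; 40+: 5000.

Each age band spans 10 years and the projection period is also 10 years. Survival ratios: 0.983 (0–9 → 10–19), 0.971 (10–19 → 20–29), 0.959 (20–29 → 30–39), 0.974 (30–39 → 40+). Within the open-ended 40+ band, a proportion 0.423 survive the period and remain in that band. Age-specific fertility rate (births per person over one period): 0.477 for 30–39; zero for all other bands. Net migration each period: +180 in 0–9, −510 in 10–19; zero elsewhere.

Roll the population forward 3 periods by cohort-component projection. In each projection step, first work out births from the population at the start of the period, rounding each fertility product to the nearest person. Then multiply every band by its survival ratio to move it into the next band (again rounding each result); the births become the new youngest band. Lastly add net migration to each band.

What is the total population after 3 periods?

— Period 1 —
Births: 14400 * 0.477 = 6869
10–19: 3700 * 0.983 = 3637
20–29: 12300 * 0.971 = 11943
30–39: 11400 * 0.959 = 10933
40+: 14400 * 0.974 + 5000 * 0.423 = 14026 + 2115 = 16141
Net migration: 0–9 + 180 → 7049; 10–19 − 510 → 3127
End of period: [7049, 3127, 11943, 10933, 16141]
— Period 2 —
Births: 10933 * 0.477 = 5215
10–19: 7049 * 0.983 = 6929
20–29: 3127 * 0.971 = 3036
30–39: 11943 * 0.959 = 11453
40+: 10933 * 0.974 + 16141 * 0.423 = 10649 + 6828 = 17477
Net migration: 0–9 + 180 → 5395; 10–19 − 510 → 6419
End of period: [5395, 6419, 3036, 11453, 17477]
— Period 3 —
Births: 11453 * 0.477 = 5463
10–19: 5395 * 0.983 = 5303
20–29: 6419 * 0.971 = 6233
30–39: 3036 * 0.959 = 2912
40+: 11453 * 0.974 + 17477 * 0.423 = 11155 + 7393 = 18548
Net migration: 0–9 + 180 → 5643; 10–19 − 510 → 4793
End of period: [5643, 4793, 6233, 2912, 18548]
Total after period 3: 5643 + 4793 + 6233 + 2912 + 18548 = 38129

38129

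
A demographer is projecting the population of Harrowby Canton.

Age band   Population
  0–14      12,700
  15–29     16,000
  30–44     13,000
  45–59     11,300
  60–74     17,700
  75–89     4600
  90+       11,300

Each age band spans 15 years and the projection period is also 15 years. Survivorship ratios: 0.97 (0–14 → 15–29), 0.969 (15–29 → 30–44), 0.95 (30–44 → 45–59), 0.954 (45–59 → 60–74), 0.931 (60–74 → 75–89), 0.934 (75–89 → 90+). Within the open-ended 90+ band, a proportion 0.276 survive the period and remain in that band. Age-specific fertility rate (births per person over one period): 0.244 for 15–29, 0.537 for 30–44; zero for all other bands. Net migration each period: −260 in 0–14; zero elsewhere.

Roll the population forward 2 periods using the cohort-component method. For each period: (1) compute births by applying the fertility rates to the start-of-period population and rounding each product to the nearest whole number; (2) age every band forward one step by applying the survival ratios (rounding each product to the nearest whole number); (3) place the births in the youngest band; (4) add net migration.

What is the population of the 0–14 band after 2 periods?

11072

Numbering the bands 1..7 from youngest to oldest:
Period 1.
Births: 16000 × 0.244 = 3904  |  13000 × 0.537 = 6981 → total 10885
Band 2: 12700 × 0.97 = 12319
Band 3: 16000 × 0.969 = 15504
Band 4: 13000 × 0.95 = 12350
Band 5: 11300 × 0.954 = 10780
Band 6: 17700 × 0.931 = 16479
Band 7: 4600 × 0.934 + 11300 × 0.276 = 4296 + 3119 = 7415
Net migration: Band 1 − 260 → 10625
→ [10625, 12319, 15504, 12350, 10780, 16479, 7415]
Period 2.
Births: 12319 × 0.244 = 3006  |  15504 × 0.537 = 8326 → total 11332
Band 2: 10625 × 0.97 = 10306
Band 3: 12319 × 0.969 = 11937
Band 4: 15504 × 0.95 = 14729
Band 5: 12350 × 0.954 = 11782
Band 6: 10780 × 0.931 = 10036
Band 7: 16479 × 0.934 + 7415 × 0.276 = 15391 + 2047 = 17438
Net migration: Band 1 − 260 → 11072
→ [11072, 10306, 11937, 14729, 11782, 10036, 17438]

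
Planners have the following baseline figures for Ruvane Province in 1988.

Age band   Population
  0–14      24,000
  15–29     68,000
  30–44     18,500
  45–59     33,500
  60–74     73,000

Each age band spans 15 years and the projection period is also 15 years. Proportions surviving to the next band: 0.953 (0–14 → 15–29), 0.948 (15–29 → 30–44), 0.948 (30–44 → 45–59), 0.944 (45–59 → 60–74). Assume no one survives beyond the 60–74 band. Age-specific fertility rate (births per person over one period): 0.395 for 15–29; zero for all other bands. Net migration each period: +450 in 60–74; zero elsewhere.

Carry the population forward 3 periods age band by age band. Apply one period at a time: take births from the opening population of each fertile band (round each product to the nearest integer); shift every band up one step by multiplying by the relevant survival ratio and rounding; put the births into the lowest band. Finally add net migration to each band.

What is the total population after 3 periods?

121682

Period 1.
Births: 68000 × 0.395 = 26860
15–29: 24000 × 0.953 = 22872
30–44: 68000 × 0.948 = 64464
45–59: 18500 × 0.948 = 17538
60–74: 33500 × 0.944 = 31624
Net migration: 60–74 + 450 → 32074
→ [26860, 22872, 64464, 17538, 32074]
Period 2.
Births: 22872 × 0.395 = 9034
15–29: 26860 × 0.953 = 25598
30–44: 22872 × 0.948 = 21683
45–59: 64464 × 0.948 = 61112
60–74: 17538 × 0.944 = 16556
Net migration: 60–74 + 450 → 17006
→ [9034, 25598, 21683, 61112, 17006]
Period 3.
Births: 25598 × 0.395 = 10111
15–29: 9034 × 0.953 = 8609
30–44: 25598 × 0.948 = 24267
45–59: 21683 × 0.948 = 20555
60–74: 61112 × 0.944 = 57690
Net migration: 60–74 + 450 → 58140
→ [10111, 8609, 24267, 20555, 58140]
Total after period 3: 10111 + 8609 + 24267 + 20555 + 58140 = 121682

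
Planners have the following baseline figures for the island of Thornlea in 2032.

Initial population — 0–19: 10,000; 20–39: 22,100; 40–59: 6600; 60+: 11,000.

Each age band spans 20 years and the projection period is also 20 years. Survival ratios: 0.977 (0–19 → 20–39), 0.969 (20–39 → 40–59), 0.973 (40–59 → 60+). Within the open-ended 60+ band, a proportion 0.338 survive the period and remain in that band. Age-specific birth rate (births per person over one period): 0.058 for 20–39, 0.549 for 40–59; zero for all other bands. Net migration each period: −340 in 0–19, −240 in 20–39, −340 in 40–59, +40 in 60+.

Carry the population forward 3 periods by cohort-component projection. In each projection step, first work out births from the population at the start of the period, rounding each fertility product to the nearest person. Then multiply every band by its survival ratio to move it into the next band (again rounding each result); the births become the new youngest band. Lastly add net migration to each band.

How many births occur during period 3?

5128

Let band 1 be 0–19 through band 4 = 60+.
— Period 1 —
Births: 22100 × 0.058 = 1282  |  6600 × 0.549 = 3623 → total 4905
Band 2: 10000 × 0.977 = 9770
Band 3: 22100 × 0.969 = 21415
Band 4: 6600 × 0.973 + 11000 × 0.338 = 6422 + 3718 = 10140
Net migration: Band 1 − 340 → 4565; Band 2 − 240 → 9530; Band 3 − 340 → 21075; Band 4 + 40 → 10180
Population now: 0–19=4565, 20–39=9530, 40–59=21075, 60+=10180
— Period 2 —
Births: 9530 × 0.058 = 553  |  21075 × 0.549 = 11570 → total 12123
Band 2: 4565 × 0.977 = 4460
Band 3: 9530 × 0.969 = 9235
Band 4: 21075 × 0.973 + 10180 × 0.338 = 20506 + 3441 = 23947
Net migration: Band 1 − 340 → 11783; Band 2 − 240 → 4220; Band 3 − 340 → 8895; Band 4 + 40 → 23987
Population now: 0–19=11783, 20–39=4220, 40–59=8895, 60+=23987
— Period 3 —
Births: 4220 × 0.058 = 245  |  8895 × 0.549 = 4883 → total 5128
Band 2: 11783 × 0.977 = 11512
Band 3: 4220 × 0.969 = 4089
Band 4: 8895 × 0.973 + 23987 × 0.338 = 8655 + 8108 = 16763
Net migration: Band 1 − 340 → 4788; Band 2 − 240 → 11272; Band 3 − 340 → 3749; Band 4 + 40 → 16803
Population now: 0–19=4788, 20–39=11272, 40–59=3749, 60+=16803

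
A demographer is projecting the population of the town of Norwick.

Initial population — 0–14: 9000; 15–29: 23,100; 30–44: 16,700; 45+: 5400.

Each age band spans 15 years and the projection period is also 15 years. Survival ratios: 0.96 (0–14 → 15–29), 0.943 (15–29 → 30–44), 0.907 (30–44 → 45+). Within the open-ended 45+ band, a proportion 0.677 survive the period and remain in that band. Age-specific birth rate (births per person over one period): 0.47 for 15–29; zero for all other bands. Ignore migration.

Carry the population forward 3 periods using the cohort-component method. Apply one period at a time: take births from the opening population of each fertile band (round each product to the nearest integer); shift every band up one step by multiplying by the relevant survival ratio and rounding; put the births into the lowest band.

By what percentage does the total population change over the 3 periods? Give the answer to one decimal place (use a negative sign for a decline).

(Groups numbered youngest = 1 to oldest = 4.)
After projecting period 1:
Births: 23100 × 0.47 = 10857
Group 2: 9000 × 0.96 = 8640
Group 3: 23100 × 0.943 = 21783
Group 4: 16700 × 0.907 + 5400 × 0.677 = 15147 + 3656 = 18803
Giving 10857 / 8640 / 21783 / 18803.
After projecting period 2:
Births: 8640 × 0.47 = 4061
Group 2: 10857 × 0.96 = 10423
Group 3: 8640 × 0.943 = 8148
Group 4: 21783 × 0.907 + 18803 × 0.677 = 19757 + 12730 = 32487
Giving 4061 / 10423 / 8148 / 32487.
After projecting period 3:
Births: 10423 × 0.47 = 4899
Group 2: 4061 × 0.96 = 3899
Group 3: 10423 × 0.943 = 9829
Group 4: 8148 × 0.907 + 32487 × 0.677 = 7390 + 21994 = 29384
Giving 4899 / 3899 / 9829 / 29384.
Total: 54200 → 48011; change = -6189; percentage change = -11.4%

-11.4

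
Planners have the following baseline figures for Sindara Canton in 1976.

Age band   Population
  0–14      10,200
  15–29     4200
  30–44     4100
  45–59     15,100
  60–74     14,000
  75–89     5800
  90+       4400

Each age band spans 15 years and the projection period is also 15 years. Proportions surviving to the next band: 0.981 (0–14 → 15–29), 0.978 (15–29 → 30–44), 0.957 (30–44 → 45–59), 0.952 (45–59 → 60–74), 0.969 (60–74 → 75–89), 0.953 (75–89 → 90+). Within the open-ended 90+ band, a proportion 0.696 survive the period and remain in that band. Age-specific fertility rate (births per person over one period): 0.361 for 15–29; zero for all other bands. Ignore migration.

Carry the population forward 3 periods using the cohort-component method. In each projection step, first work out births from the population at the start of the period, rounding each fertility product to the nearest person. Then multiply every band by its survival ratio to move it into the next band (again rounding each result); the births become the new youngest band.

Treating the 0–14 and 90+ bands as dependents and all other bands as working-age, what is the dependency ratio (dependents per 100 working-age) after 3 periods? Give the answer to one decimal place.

(Groups numbered youngest = 1 to oldest = 7.)
After projecting period 1:
Births: 4200 * 0.361 = 1516
Group 2: 10200 * 0.981 = 10006
Group 3: 4200 * 0.978 = 4108
Group 4: 4100 * 0.957 = 3924
Group 5: 15100 * 0.952 = 14375
Group 6: 14000 * 0.969 = 13566
Group 7: 5800 * 0.953 + 4400 * 0.696 = 5527 + 3062 = 8589
Giving 1516 / 10006 / 4108 / 3924 / 14375 / 13566 / 8589.
After projecting period 2:
Births: 10006 * 0.361 = 3612
Group 2: 1516 * 0.981 = 1487
Group 3: 10006 * 0.978 = 9786
Group 4: 4108 * 0.957 = 3931
Group 5: 3924 * 0.952 = 3736
Group 6: 14375 * 0.969 = 13929
Group 7: 13566 * 0.953 + 8589 * 0.696 = 12928 + 5978 = 18906
Giving 3612 / 1487 / 9786 / 3931 / 3736 / 13929 / 18906.
After projecting period 3:
Births: 1487 * 0.361 = 537
Group 2: 3612 * 0.981 = 3543
Group 3: 1487 * 0.978 = 1454
Group 4: 9786 * 0.957 = 9365
Group 5: 3931 * 0.952 = 3742
Group 6: 3736 * 0.969 = 3620
Group 7: 13929 * 0.953 + 18906 * 0.696 = 13274 + 13159 = 26433
Giving 537 / 3543 / 1454 / 9365 / 3742 / 3620 / 26433.
Dependents (band 0–14 + band 90+) = 537 + 26433 = 26970; working-age = 21724; ratio = 26970/21724 × 100 = 124.1

124.1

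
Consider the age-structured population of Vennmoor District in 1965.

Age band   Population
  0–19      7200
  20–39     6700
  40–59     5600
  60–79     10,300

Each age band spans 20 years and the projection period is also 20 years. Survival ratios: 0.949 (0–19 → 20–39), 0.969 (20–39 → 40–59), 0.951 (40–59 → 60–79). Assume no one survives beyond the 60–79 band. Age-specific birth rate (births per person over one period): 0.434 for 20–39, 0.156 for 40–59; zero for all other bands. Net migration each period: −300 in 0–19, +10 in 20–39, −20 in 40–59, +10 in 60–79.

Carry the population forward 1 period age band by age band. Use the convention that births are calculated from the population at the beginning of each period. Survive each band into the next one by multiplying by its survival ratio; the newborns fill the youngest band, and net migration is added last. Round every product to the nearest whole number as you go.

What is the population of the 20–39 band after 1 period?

6843

[period 1]
Births: 6700 * 0.434 = 2908 ; 5600 * 0.156 = 874 — total 3782
20–39: 7200 * 0.949 = 6833
40–59: 6700 * 0.969 = 6492
60–79: 5600 * 0.951 = 5326
Net migration: 0–19 − 300 → 3482; 20–39 + 10 → 6843; 40–59 − 20 → 6472; 60–79 + 10 → 5336
Giving 3482 / 6843 / 6472 / 5336.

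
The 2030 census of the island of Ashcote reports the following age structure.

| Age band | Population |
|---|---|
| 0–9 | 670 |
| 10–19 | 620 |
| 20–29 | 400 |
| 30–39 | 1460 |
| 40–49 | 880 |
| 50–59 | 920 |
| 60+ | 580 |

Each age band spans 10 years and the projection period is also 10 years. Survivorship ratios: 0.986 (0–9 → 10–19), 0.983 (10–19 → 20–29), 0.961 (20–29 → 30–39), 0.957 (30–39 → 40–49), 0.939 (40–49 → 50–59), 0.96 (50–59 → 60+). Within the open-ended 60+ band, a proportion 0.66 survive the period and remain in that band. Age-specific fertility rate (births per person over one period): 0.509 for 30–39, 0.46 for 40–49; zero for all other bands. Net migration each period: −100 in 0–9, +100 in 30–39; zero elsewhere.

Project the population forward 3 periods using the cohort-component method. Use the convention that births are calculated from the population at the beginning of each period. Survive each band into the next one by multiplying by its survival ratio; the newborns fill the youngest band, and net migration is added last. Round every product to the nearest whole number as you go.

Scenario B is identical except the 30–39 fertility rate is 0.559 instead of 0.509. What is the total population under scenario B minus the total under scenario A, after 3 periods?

130

Let group 1 be 0–9 through group 7 = 60+.
[period 1]
Births: 1460 × 0.509 = 743  |  880 × 0.46 = 405 ⇒ total 1148
Group 2: 670 × 0.986 = 661
Group 3: 620 × 0.983 = 609
Group 4: 400 × 0.961 = 384
Group 5: 1460 × 0.957 = 1397
Group 6: 880 × 0.939 = 826
Group 7: 920 × 0.96 + 580 × 0.66 = 883 + 383 = 1266
Net migration: Group 1 − 100 → 1048; Group 4 + 100 → 484
End of period: [1048, 661, 609, 484, 1397, 826, 1266]
[period 2]
Births: 484 × 0.509 = 246  |  1397 × 0.46 = 643 ⇒ total 889
Group 2: 1048 × 0.986 = 1033
Group 3: 661 × 0.983 = 650
Group 4: 609 × 0.961 = 585
Group 5: 484 × 0.957 = 463
Group 6: 1397 × 0.939 = 1312
Group 7: 826 × 0.96 + 1266 × 0.66 = 793 + 836 = 1629
Net migration: Group 1 − 100 → 789; Group 4 + 100 → 685
End of period: [789, 1033, 650, 685, 463, 1312, 1629]
[period 3]
Births: 685 × 0.509 = 349  |  463 × 0.46 = 213 ⇒ total 562
Group 2: 789 × 0.986 = 778
Group 3: 1033 × 0.983 = 1015
Group 4: 650 × 0.961 = 625
Group 5: 685 × 0.957 = 656
Group 6: 463 × 0.939 = 435
Group 7: 1312 × 0.96 + 1629 × 0.66 = 1260 + 1075 = 2335
Net migration: Group 1 − 100 → 462; Group 4 + 100 → 725
End of period: [462, 778, 1015, 725, 656, 435, 2335]
Scenario A total after 3 periods: 6406
Scenario B projection —
[period 1]
Births: 1460 × 0.559 = 816  |  880 × 0.46 = 405 ⇒ total 1221
Group 2: 670 × 0.986 = 661
Group 3: 620 × 0.983 = 609
Group 4: 400 × 0.961 = 384
Group 5: 1460 × 0.957 = 1397
Group 6: 880 × 0.939 = 826
Group 7: 920 × 0.96 + 580 × 0.66 = 883 + 383 = 1266
Net migration: Group 1 − 100 → 1121; Group 4 + 100 → 484
End of period: [1121, 661, 609, 484, 1397, 826, 1266]
[period 2]
Births: 484 × 0.559 = 271  |  1397 × 0.46 = 643 ⇒ total 914
Group 2: 1121 × 0.986 = 1105
Group 3: 661 × 0.983 = 650
Group 4: 609 × 0.961 = 585
Group 5: 484 × 0.957 = 463
Group 6: 1397 × 0.939 = 1312
Group 7: 826 × 0.96 + 1266 × 0.66 = 793 + 836 = 1629
Net migration: Group 1 − 100 → 814; Group 4 + 100 → 685
End of period: [814, 1105, 650, 685, 463, 1312, 1629]
[period 3]
Births: 685 × 0.559 = 383  |  463 × 0.46 = 213 ⇒ total 596
Group 2: 814 × 0.986 = 803
Group 3: 1105 × 0.983 = 1086
Group 4: 650 × 0.961 = 625
Group 5: 685 × 0.957 = 656
Group 6: 463 × 0.939 = 435
Group 7: 1312 × 0.96 + 1629 × 0.66 = 1260 + 1075 = 2335
Net migration: Group 1 − 100 → 496; Group 4 + 100 → 725
End of period: [496, 803, 1086, 725, 656, 435, 2335]
Scenario B total after 3 periods: 6536
Difference B − A = 6536 − 6406 = 130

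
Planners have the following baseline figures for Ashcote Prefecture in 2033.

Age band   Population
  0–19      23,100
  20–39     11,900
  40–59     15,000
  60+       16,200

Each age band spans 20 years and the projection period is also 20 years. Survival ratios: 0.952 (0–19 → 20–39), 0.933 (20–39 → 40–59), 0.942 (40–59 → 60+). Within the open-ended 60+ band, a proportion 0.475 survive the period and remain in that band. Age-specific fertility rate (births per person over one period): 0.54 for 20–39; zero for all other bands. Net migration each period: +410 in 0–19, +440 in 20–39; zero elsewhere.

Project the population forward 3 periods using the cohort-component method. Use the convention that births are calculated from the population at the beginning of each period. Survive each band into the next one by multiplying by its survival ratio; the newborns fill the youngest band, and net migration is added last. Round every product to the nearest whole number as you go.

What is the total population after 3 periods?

After projecting period 1:
Births: 11900 × 0.54 = 6426
20–39: 23100 × 0.952 = 21991
40–59: 11900 × 0.933 = 11103
60+: 15000 × 0.942 + 16200 × 0.475 = 14130 + 7695 = 21825
Net migration: 0–19 + 410 → 6836; 20–39 + 440 → 22431
→ [6836, 22431, 11103, 21825]
After projecting period 2:
Births: 22431 × 0.54 = 12113
20–39: 6836 × 0.952 = 6508
40–59: 22431 × 0.933 = 20928
60+: 11103 × 0.942 + 21825 × 0.475 = 10459 + 10367 = 20826
Net migration: 0–19 + 410 → 12523; 20–39 + 440 → 6948
→ [12523, 6948, 20928, 20826]
After projecting period 3:
Births: 6948 × 0.54 = 3752
20–39: 12523 × 0.952 = 11922
40–59: 6948 × 0.933 = 6482
60+: 20928 × 0.942 + 20826 × 0.475 = 19714 + 9892 = 29606
Net migration: 0–19 + 410 → 4162; 20–39 + 440 → 12362
→ [4162, 12362, 6482, 29606]
Total after period 3: 4162 + 12362 + 6482 + 29606 = 52612

52612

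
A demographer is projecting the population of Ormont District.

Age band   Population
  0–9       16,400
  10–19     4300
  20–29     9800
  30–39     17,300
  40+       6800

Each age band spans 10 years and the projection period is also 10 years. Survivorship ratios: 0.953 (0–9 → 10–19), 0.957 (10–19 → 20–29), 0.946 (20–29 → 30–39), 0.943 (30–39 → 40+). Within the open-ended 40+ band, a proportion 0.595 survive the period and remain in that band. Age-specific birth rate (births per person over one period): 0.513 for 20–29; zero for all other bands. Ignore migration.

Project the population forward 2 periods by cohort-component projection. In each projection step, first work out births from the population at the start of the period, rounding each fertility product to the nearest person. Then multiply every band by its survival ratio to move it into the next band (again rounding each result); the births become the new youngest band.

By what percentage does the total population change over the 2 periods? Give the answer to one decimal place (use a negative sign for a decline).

— Period 1 —
Births: 9800 × 0.513 = 5027
10–19: 16400 × 0.953 = 15629
20–29: 4300 × 0.957 = 4115
30–39: 9800 × 0.946 = 9271
40+: 17300 × 0.943 + 6800 × 0.595 = 16314 + 4046 = 20360
End of period: [5027, 15629, 4115, 9271, 20360]
— Period 2 —
Births: 4115 × 0.513 = 2111
10–19: 5027 × 0.953 = 4791
20–29: 15629 × 0.957 = 14957
30–39: 4115 × 0.946 = 3893
40+: 9271 × 0.943 + 20360 × 0.595 = 8743 + 12114 = 20857
End of period: [2111, 4791, 14957, 3893, 20857]
Total: 54600 → 46609; change = -7991; percentage change = -14.6%

-14.6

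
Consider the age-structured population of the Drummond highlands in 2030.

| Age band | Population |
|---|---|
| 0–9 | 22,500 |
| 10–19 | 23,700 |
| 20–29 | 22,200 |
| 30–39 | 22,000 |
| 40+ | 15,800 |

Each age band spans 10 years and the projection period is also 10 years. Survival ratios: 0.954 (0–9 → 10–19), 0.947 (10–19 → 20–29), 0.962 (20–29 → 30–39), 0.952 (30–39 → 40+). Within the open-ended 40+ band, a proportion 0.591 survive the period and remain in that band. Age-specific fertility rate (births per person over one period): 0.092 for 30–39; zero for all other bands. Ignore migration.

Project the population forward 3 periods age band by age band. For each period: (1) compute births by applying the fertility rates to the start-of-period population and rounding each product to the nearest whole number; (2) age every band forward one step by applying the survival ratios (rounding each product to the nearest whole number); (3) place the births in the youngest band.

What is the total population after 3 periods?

68393

(Groups numbered youngest = 1 to oldest = 5.)
— Period 1 —
Births: 22000 × 0.092 = 2024
Group 2: 22500 × 0.954 = 21465
Group 3: 23700 × 0.947 = 22444
Group 4: 22200 × 0.962 = 21356
Group 5: 22000 × 0.952 + 15800 × 0.591 = 20944 + 9338 = 30282
→ [2024, 21465, 22444, 21356, 30282]
— Period 2 —
Births: 21356 × 0.092 = 1965
Group 2: 2024 × 0.954 = 1931
Group 3: 21465 × 0.947 = 20327
Group 4: 22444 × 0.962 = 21591
Group 5: 21356 × 0.952 + 30282 × 0.591 = 20331 + 17897 = 38228
→ [1965, 1931, 20327, 21591, 38228]
— Period 3 —
Births: 21591 × 0.092 = 1986
Group 2: 1965 × 0.954 = 1875
Group 3: 1931 × 0.947 = 1829
Group 4: 20327 × 0.962 = 19555
Group 5: 21591 × 0.952 + 38228 × 0.591 = 20555 + 22593 = 43148
→ [1986, 1875, 1829, 19555, 43148]
Total after period 3: 1986 + 1875 + 1829 + 19555 + 43148 = 68393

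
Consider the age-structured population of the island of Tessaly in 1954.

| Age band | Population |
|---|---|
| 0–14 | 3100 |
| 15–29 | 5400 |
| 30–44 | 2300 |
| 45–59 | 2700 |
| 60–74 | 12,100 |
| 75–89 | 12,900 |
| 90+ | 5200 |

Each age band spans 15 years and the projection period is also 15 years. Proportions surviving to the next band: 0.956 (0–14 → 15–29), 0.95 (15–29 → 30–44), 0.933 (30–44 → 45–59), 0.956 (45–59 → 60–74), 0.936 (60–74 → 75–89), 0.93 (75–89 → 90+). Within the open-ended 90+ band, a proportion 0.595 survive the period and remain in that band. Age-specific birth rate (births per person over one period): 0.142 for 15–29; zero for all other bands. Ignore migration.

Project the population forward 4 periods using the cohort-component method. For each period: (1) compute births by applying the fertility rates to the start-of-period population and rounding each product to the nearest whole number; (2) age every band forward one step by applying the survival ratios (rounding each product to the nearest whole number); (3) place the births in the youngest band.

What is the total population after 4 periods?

Call the bands 1 to 7, youngest first.
[period 1]
Births: 5400 × 0.142 = 767
Band 2: 3100 × 0.956 = 2964
Band 3: 5400 × 0.95 = 5130
Band 4: 2300 × 0.933 = 2146
Band 5: 2700 × 0.956 = 2581
Band 6: 12100 × 0.936 = 11326
Band 7: 12900 × 0.93 + 5200 × 0.595 = 11997 + 3094 = 15091
End of period: [767, 2964, 5130, 2146, 2581, 11326, 15091]
[period 2]
Births: 2964 × 0.142 = 421
Band 2: 767 × 0.956 = 733
Band 3: 2964 × 0.95 = 2816
Band 4: 5130 × 0.933 = 4786
Band 5: 2146 × 0.956 = 2052
Band 6: 2581 × 0.936 = 2416
Band 7: 11326 × 0.93 + 15091 × 0.595 = 10533 + 8979 = 19512
End of period: [421, 733, 2816, 4786, 2052, 2416, 19512]
[period 3]
Births: 733 × 0.142 = 104
Band 2: 421 × 0.956 = 402
Band 3: 733 × 0.95 = 696
Band 4: 2816 × 0.933 = 2627
Band 5: 4786 × 0.956 = 4575
Band 6: 2052 × 0.936 = 1921
Band 7: 2416 × 0.93 + 19512 × 0.595 = 2247 + 11610 = 13857
End of period: [104, 402, 696, 2627, 4575, 1921, 13857]
[period 4]
Births: 402 × 0.142 = 57
Band 2: 104 × 0.956 = 99
Band 3: 402 × 0.95 = 382
Band 4: 696 × 0.933 = 649
Band 5: 2627 × 0.956 = 2511
Band 6: 4575 × 0.936 = 4282
Band 7: 1921 × 0.93 + 13857 × 0.595 = 1787 + 8245 = 10032
End of period: [57, 99, 382, 649, 2511, 4282, 10032]
Total after period 4: 57 + 99 + 382 + 649 + 2511 + 4282 + 10032 = 18012

18012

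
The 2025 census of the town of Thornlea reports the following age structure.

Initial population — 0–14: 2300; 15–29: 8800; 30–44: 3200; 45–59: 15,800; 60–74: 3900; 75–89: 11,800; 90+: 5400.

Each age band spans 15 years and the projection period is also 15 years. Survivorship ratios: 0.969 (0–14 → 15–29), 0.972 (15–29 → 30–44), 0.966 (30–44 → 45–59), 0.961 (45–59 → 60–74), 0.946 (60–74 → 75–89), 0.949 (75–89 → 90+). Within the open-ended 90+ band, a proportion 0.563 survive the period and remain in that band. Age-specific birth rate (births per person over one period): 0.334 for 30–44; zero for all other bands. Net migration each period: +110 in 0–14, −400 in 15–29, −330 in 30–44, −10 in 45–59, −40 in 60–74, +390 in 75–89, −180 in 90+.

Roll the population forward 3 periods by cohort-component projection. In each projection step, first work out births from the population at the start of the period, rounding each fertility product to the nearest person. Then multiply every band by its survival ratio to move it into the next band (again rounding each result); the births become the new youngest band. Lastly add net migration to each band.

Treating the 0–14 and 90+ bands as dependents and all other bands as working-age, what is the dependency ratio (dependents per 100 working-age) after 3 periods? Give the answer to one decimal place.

Period 1:
Births: 3200 * 0.334 = 1069
15–29: 2300 * 0.969 = 2229
30–44: 8800 * 0.972 = 8554
45–59: 3200 * 0.966 = 3091
60–74: 15800 * 0.961 = 15184
75–89: 3900 * 0.946 = 3689
90+: 11800 * 0.949 + 5400 * 0.563 = 11198 + 3040 = 14238
Net migration: 0–14 + 110 → 1179; 15–29 − 400 → 1829; 30–44 − 330 → 8224; 45–59 − 10 → 3081; 60–74 − 40 → 15144; 75–89 + 390 → 4079; 90+ − 180 → 14058
→ [1179, 1829, 8224, 3081, 15144, 4079, 14058]
Period 2:
Births: 8224 * 0.334 = 2747
15–29: 1179 * 0.969 = 1142
30–44: 1829 * 0.972 = 1778
45–59: 8224 * 0.966 = 7944
60–74: 3081 * 0.961 = 2961
75–89: 15144 * 0.946 = 14326
90+: 4079 * 0.949 + 14058 * 0.563 = 3871 + 7915 = 11786
Net migration: 0–14 + 110 → 2857; 15–29 − 400 → 742; 30–44 − 330 → 1448; 45–59 − 10 → 7934; 60–74 − 40 → 2921; 75–89 + 390 → 14716; 90+ − 180 → 11606
→ [2857, 742, 1448, 7934, 2921, 14716, 11606]
Period 3:
Births: 1448 * 0.334 = 484
15–29: 2857 * 0.969 = 2768
30–44: 742 * 0.972 = 721
45–59: 1448 * 0.966 = 1399
60–74: 7934 * 0.961 = 7625
75–89: 2921 * 0.946 = 2763
90+: 14716 * 0.949 + 11606 * 0.563 = 13965 + 6534 = 20499
Net migration: 0–14 + 110 → 594; 15–29 − 400 → 2368; 30–44 − 330 → 391; 45–59 − 10 → 1389; 60–74 − 40 → 7585; 75–89 + 390 → 3153; 90+ − 180 → 20319
→ [594, 2368, 391, 1389, 7585, 3153, 20319]
Dependents (band 0–14 + band 90+) = 594 + 20319 = 20913; working-age = 14886; ratio = 20913/14886 × 100 = 140.5

140.5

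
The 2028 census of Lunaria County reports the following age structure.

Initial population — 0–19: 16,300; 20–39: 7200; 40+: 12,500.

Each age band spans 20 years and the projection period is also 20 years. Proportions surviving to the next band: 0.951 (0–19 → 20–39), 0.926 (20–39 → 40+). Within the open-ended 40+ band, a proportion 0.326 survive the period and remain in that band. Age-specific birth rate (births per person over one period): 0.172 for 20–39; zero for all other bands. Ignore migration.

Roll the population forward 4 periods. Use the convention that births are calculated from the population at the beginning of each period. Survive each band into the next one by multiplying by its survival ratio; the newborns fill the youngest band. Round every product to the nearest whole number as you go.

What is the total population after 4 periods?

Let band 1 be 0–19 through band 3 = 40+.
— Period 1 —
Births: 7200 × 0.172 = 1238
Band 2: 16300 × 0.951 = 15501
Band 3: 7200 × 0.926 + 12500 × 0.326 = 6667 + 4075 = 10742
End of period: [1238, 15501, 10742]
— Period 2 —
Births: 15501 × 0.172 = 2666
Band 2: 1238 × 0.951 = 1177
Band 3: 15501 × 0.926 + 10742 × 0.326 = 14354 + 3502 = 17856
End of period: [2666, 1177, 17856]
— Period 3 —
Births: 1177 × 0.172 = 202
Band 2: 2666 × 0.951 = 2535
Band 3: 1177 × 0.926 + 17856 × 0.326 = 1090 + 5821 = 6911
End of period: [202, 2535, 6911]
— Period 4 —
Births: 2535 × 0.172 = 436
Band 2: 202 × 0.951 = 192
Band 3: 2535 × 0.926 + 6911 × 0.326 = 2347 + 2253 = 4600
End of period: [436, 192, 4600]
Total after period 4: 436 + 192 + 4600 = 5228

5228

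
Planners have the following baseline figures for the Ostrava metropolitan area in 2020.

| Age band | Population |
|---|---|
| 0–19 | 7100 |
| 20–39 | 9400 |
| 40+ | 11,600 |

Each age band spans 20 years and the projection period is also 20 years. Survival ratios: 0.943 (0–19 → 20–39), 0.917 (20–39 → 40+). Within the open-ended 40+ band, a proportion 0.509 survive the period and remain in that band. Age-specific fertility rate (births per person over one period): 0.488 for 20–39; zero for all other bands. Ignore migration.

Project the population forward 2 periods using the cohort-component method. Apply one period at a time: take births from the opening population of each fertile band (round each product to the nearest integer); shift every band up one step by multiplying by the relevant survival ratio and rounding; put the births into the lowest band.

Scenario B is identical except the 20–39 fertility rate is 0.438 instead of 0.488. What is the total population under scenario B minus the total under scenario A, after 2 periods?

(Groups numbered youngest = 1 to oldest = 3.)
— Period 1 —
Births: 9400 * 0.488 = 4587
Group 2: 7100 * 0.943 = 6695
Group 3: 9400 * 0.917 + 11600 * 0.509 = 8620 + 5904 = 14524
Population now: 0–19=4587, 20–39=6695, 40+=14524
— Period 2 —
Births: 6695 * 0.488 = 3267
Group 2: 4587 * 0.943 = 4326
Group 3: 6695 * 0.917 + 14524 * 0.509 = 6139 + 7393 = 13532
Population now: 0–19=3267, 20–39=4326, 40+=13532
Scenario A total after 2 periods: 21125
Scenario B projection —
— Period 1 —
Births: 9400 * 0.438 = 4117
Group 2: 7100 * 0.943 = 6695
Group 3: 9400 * 0.917 + 11600 * 0.509 = 8620 + 5904 = 14524
Population now: 0–19=4117, 20–39=6695, 40+=14524
— Period 2 —
Births: 6695 * 0.438 = 2932
Group 2: 4117 * 0.943 = 3882
Group 3: 6695 * 0.917 + 14524 * 0.509 = 6139 + 7393 = 13532
Population now: 0–19=2932, 20–39=3882, 40+=13532
Scenario B total after 2 periods: 20346
Difference B − A = 20346 − 21125 = -779

-779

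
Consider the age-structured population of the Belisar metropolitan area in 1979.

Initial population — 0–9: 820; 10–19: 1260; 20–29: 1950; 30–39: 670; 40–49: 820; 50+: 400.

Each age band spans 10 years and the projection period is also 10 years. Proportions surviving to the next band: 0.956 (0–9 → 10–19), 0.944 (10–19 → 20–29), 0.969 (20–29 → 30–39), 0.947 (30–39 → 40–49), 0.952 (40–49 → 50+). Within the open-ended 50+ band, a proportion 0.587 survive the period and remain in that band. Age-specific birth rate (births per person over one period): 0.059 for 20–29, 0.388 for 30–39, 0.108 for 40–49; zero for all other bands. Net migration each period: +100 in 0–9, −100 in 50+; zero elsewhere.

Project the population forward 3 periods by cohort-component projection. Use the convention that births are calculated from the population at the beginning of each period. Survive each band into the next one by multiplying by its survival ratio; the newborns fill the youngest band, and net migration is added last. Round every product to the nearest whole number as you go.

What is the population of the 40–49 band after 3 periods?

(Groups numbered youngest = 1 to oldest = 6.)
Period 1.
Births: 1950 * 0.059 = 115 ; 670 * 0.388 = 260 ; 820 * 0.108 = 89 — total 464
Group 2: 820 * 0.956 = 784
Group 3: 1260 * 0.944 = 1189
Group 4: 1950 * 0.969 = 1890
Group 5: 670 * 0.947 = 634
Group 6: 820 * 0.952 + 400 * 0.587 = 781 + 235 = 1016
Net migration: Group 1 + 100 → 564; Group 6 − 100 → 916
Giving 564 / 784 / 1189 / 1890 / 634 / 916.
Period 2.
Births: 1189 * 0.059 = 70 ; 1890 * 0.388 = 733 ; 634 * 0.108 = 68 — total 871
Group 2: 564 * 0.956 = 539
Group 3: 784 * 0.944 = 740
Group 4: 1189 * 0.969 = 1152
Group 5: 1890 * 0.947 = 1790
Group 6: 634 * 0.952 + 916 * 0.587 = 604 + 538 = 1142
Net migration: Group 1 + 100 → 971; Group 6 − 100 → 1042
Giving 971 / 539 / 740 / 1152 / 1790 / 1042.
Period 3.
Births: 740 * 0.059 = 44 ; 1152 * 0.388 = 447 ; 1790 * 0.108 = 193 — total 684
Group 2: 971 * 0.956 = 928
Group 3: 539 * 0.944 = 509
Group 4: 740 * 0.969 = 717
Group 5: 1152 * 0.947 = 1091
Group 6: 1790 * 0.952 + 1042 * 0.587 = 1704 + 612 = 2316
Net migration: Group 1 + 100 → 784; Group 6 − 100 → 2216
Giving 784 / 928 / 509 / 717 / 1091 / 2216.

1091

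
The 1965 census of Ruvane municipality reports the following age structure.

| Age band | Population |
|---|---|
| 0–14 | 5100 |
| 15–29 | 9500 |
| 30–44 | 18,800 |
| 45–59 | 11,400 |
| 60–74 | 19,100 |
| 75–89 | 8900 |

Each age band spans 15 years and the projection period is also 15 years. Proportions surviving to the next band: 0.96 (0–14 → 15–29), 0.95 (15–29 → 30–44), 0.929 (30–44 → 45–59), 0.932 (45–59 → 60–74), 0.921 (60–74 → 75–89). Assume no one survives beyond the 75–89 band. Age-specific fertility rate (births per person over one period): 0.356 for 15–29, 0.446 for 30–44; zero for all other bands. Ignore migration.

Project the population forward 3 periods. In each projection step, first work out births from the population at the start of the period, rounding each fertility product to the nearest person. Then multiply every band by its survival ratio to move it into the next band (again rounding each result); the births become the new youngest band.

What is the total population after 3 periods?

49489

Call the bands 1 to 6, youngest first.
After projecting period 1:
Births: 9500 × 0.356 = 3382  |  18800 × 0.446 = 8385 — total 11767
Band 2: 5100 × 0.96 = 4896
Band 3: 9500 × 0.95 = 9025
Band 4: 18800 × 0.929 = 17465
Band 5: 11400 × 0.932 = 10625
Band 6: 19100 × 0.921 = 17591
→ [11767, 4896, 9025, 17465, 10625, 17591]
After projecting period 2:
Births: 4896 × 0.356 = 1743  |  9025 × 0.446 = 4025 — total 5768
Band 2: 11767 × 0.96 = 11296
Band 3: 4896 × 0.95 = 4651
Band 4: 9025 × 0.929 = 8384
Band 5: 17465 × 0.932 = 16277
Band 6: 10625 × 0.921 = 9786
→ [5768, 11296, 4651, 8384, 16277, 9786]
After projecting period 3:
Births: 11296 × 0.356 = 4021  |  4651 × 0.446 = 2074 — total 6095
Band 2: 5768 × 0.96 = 5537
Band 3: 11296 × 0.95 = 10731
Band 4: 4651 × 0.929 = 4321
Band 5: 8384 × 0.932 = 7814
Band 6: 16277 × 0.921 = 14991
→ [6095, 5537, 10731, 4321, 7814, 14991]
Total after period 3: 6095 + 5537 + 10731 + 4321 + 7814 + 14991 = 49489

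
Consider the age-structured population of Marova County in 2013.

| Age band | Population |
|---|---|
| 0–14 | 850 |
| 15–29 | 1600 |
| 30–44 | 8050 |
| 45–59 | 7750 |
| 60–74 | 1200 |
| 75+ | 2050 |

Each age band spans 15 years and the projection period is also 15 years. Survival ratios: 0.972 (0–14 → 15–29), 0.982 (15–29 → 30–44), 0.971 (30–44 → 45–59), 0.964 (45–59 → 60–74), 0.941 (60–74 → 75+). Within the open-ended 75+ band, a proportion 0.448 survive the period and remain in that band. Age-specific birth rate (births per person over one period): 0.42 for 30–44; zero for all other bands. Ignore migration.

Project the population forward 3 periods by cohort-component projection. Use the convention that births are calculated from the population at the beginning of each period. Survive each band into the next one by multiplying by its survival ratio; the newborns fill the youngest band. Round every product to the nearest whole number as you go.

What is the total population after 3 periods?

17118

Call the groups 1 to 6, youngest first.
After projecting period 1:
Births: 8050 × 0.42 = 3381
Group 2: 850 × 0.972 = 826
Group 3: 1600 × 0.982 = 1571
Group 4: 8050 × 0.971 = 7817
Group 5: 7750 × 0.964 = 7471
Group 6: 1200 × 0.941 + 2050 × 0.448 = 1129 + 918 = 2047
Population now: 0–14=3381, 15–29=826, 30–44=1571, 45–59=7817, 60–74=7471, 75+=2047
After projecting period 2:
Births: 1571 × 0.42 = 660
Group 2: 3381 × 0.972 = 3286
Group 3: 826 × 0.982 = 811
Group 4: 1571 × 0.971 = 1525
Group 5: 7817 × 0.964 = 7536
Group 6: 7471 × 0.941 + 2047 × 0.448 = 7030 + 917 = 7947
Population now: 0–14=660, 15–29=3286, 30–44=811, 45–59=1525, 60–74=7536, 75+=7947
After projecting period 3:
Births: 811 × 0.42 = 341
Group 2: 660 × 0.972 = 642
Group 3: 3286 × 0.982 = 3227
Group 4: 811 × 0.971 = 787
Group 5: 1525 × 0.964 = 1470
Group 6: 7536 × 0.941 + 7947 × 0.448 = 7091 + 3560 = 10651
Population now: 0–14=341, 15–29=642, 30–44=3227, 45–59=787, 60–74=1470, 75+=10651
Total after period 3: 341 + 642 + 3227 + 787 + 1470 + 10651 = 17118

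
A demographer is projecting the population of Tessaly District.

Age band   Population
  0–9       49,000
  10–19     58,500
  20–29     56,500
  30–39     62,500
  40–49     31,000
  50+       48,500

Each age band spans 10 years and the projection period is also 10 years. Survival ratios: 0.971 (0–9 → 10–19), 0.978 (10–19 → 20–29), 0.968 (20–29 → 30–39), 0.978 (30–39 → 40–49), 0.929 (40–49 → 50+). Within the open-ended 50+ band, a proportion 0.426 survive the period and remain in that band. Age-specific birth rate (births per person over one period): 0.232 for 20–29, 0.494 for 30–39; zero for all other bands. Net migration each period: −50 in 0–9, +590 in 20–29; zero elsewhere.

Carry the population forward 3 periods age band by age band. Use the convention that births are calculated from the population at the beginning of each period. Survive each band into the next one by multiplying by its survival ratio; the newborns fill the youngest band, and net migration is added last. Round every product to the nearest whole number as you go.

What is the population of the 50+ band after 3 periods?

(Groups numbered youngest = 1 to oldest = 6.)
After projecting period 1:
Births: 56500 × 0.232 = 13108, 62500 × 0.494 = 30875 — total 43983
Group 2: 49000 × 0.971 = 47579
Group 3: 58500 × 0.978 = 57213
Group 4: 56500 × 0.968 = 54692
Group 5: 62500 × 0.978 = 61125
Group 6: 31000 × 0.929 + 48500 × 0.426 = 28799 + 20661 = 49460
Net migration: Group 1 − 50 → 43933; Group 3 + 590 → 57803
Population now: 0–9=43933, 10–19=47579, 20–29=57803, 30–39=54692, 40–49=61125, 50+=49460
After projecting period 2:
Births: 57803 × 0.232 = 13410, 54692 × 0.494 = 27018 — total 40428
Group 2: 43933 × 0.971 = 42659
Group 3: 47579 × 0.978 = 46532
Group 4: 57803 × 0.968 = 55953
Group 5: 54692 × 0.978 = 53489
Group 6: 61125 × 0.929 + 49460 × 0.426 = 56785 + 21070 = 77855
Net migration: Group 1 − 50 → 40378; Group 3 + 590 → 47122
Population now: 0–9=40378, 10–19=42659, 20–29=47122, 30–39=55953, 40–49=53489, 50+=77855
After projecting period 3:
Births: 47122 × 0.232 = 10932, 55953 × 0.494 = 27641 — total 38573
Group 2: 40378 × 0.971 = 39207
Group 3: 42659 × 0.978 = 41721
Group 4: 47122 × 0.968 = 45614
Group 5: 55953 × 0.978 = 54722
Group 6: 53489 × 0.929 + 77855 × 0.426 = 49691 + 33166 = 82857
Net migration: Group 1 − 50 → 38523; Group 3 + 590 → 42311
Population now: 0–9=38523, 10–19=39207, 20–29=42311, 30–39=45614, 40–49=54722, 50+=82857

82857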